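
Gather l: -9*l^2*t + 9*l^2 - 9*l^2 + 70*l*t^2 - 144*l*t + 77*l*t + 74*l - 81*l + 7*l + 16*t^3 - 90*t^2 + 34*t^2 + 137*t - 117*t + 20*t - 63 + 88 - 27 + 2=-9*l^2*t + l*(70*t^2 - 67*t) + 16*t^3 - 56*t^2 + 40*t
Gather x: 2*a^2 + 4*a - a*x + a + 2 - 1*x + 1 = 2*a^2 + 5*a + x*(-a - 1) + 3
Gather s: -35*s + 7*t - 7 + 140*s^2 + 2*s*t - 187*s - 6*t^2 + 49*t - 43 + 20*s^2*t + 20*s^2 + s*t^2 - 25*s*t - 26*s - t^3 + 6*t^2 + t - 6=s^2*(20*t + 160) + s*(t^2 - 23*t - 248) - t^3 + 57*t - 56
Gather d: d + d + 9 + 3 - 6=2*d + 6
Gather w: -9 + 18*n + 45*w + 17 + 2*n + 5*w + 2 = 20*n + 50*w + 10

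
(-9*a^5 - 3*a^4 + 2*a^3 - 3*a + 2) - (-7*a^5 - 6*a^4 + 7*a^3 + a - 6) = -2*a^5 + 3*a^4 - 5*a^3 - 4*a + 8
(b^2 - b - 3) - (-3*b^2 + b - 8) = 4*b^2 - 2*b + 5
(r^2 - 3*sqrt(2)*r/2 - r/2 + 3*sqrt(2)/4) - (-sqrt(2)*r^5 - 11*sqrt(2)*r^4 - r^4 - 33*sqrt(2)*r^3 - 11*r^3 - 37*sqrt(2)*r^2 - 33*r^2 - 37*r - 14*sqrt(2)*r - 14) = sqrt(2)*r^5 + r^4 + 11*sqrt(2)*r^4 + 11*r^3 + 33*sqrt(2)*r^3 + 34*r^2 + 37*sqrt(2)*r^2 + 25*sqrt(2)*r/2 + 73*r/2 + 3*sqrt(2)/4 + 14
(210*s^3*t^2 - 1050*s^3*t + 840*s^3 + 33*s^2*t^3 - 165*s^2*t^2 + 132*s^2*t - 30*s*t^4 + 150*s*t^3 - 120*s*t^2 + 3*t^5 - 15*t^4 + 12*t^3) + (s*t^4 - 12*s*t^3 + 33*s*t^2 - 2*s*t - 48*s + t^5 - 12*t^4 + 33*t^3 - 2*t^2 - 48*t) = 210*s^3*t^2 - 1050*s^3*t + 840*s^3 + 33*s^2*t^3 - 165*s^2*t^2 + 132*s^2*t - 29*s*t^4 + 138*s*t^3 - 87*s*t^2 - 2*s*t - 48*s + 4*t^5 - 27*t^4 + 45*t^3 - 2*t^2 - 48*t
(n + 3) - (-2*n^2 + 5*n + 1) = 2*n^2 - 4*n + 2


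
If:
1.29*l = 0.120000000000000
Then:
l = 0.09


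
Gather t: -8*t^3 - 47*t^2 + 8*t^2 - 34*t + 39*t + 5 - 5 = -8*t^3 - 39*t^2 + 5*t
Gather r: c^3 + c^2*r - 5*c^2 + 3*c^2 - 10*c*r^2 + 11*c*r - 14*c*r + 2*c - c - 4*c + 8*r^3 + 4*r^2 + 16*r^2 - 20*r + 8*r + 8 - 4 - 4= c^3 - 2*c^2 - 3*c + 8*r^3 + r^2*(20 - 10*c) + r*(c^2 - 3*c - 12)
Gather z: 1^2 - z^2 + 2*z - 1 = -z^2 + 2*z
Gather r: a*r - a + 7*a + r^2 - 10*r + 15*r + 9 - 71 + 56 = 6*a + r^2 + r*(a + 5) - 6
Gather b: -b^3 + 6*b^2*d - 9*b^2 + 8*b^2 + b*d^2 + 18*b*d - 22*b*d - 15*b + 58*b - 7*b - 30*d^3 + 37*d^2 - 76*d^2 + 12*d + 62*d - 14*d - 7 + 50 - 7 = -b^3 + b^2*(6*d - 1) + b*(d^2 - 4*d + 36) - 30*d^3 - 39*d^2 + 60*d + 36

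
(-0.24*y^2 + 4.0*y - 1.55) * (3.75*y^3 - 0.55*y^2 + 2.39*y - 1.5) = -0.9*y^5 + 15.132*y^4 - 8.5861*y^3 + 10.7725*y^2 - 9.7045*y + 2.325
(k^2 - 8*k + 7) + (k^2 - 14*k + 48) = 2*k^2 - 22*k + 55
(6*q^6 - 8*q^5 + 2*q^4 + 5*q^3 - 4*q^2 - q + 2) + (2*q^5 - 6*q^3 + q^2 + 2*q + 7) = 6*q^6 - 6*q^5 + 2*q^4 - q^3 - 3*q^2 + q + 9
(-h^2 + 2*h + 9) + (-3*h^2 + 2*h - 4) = -4*h^2 + 4*h + 5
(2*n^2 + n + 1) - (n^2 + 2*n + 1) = n^2 - n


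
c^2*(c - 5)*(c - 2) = c^4 - 7*c^3 + 10*c^2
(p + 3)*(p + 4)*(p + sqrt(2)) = p^3 + sqrt(2)*p^2 + 7*p^2 + 7*sqrt(2)*p + 12*p + 12*sqrt(2)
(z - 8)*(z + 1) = z^2 - 7*z - 8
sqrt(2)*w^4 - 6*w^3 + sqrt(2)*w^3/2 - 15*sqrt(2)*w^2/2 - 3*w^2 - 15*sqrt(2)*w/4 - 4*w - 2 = (w + 1/2)*(w - 4*sqrt(2))*(w + sqrt(2)/2)*(sqrt(2)*w + 1)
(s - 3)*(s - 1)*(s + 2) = s^3 - 2*s^2 - 5*s + 6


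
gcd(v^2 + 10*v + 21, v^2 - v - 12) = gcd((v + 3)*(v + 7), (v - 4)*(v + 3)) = v + 3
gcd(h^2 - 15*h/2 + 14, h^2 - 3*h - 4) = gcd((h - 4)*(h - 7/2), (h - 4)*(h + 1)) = h - 4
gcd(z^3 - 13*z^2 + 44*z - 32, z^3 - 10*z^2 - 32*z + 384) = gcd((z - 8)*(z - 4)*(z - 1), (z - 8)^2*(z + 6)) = z - 8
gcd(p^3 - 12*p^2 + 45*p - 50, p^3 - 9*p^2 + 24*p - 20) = p^2 - 7*p + 10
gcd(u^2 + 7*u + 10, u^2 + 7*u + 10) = u^2 + 7*u + 10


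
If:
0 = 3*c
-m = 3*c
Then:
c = 0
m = 0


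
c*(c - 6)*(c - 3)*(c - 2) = c^4 - 11*c^3 + 36*c^2 - 36*c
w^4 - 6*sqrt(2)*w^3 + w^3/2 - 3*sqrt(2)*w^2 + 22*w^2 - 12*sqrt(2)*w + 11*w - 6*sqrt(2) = (w + 1/2)*(w - 3*sqrt(2))*(w - 2*sqrt(2))*(w - sqrt(2))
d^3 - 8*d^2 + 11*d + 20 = (d - 5)*(d - 4)*(d + 1)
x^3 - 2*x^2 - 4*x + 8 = (x - 2)^2*(x + 2)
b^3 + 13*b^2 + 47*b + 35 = (b + 1)*(b + 5)*(b + 7)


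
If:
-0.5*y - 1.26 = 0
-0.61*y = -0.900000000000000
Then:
No Solution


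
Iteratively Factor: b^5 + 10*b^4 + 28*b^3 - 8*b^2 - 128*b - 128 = (b - 2)*(b^4 + 12*b^3 + 52*b^2 + 96*b + 64) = (b - 2)*(b + 2)*(b^3 + 10*b^2 + 32*b + 32) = (b - 2)*(b + 2)*(b + 4)*(b^2 + 6*b + 8) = (b - 2)*(b + 2)*(b + 4)^2*(b + 2)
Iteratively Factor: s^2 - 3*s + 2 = (s - 2)*(s - 1)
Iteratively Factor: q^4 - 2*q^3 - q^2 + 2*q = (q + 1)*(q^3 - 3*q^2 + 2*q) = (q - 1)*(q + 1)*(q^2 - 2*q) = (q - 2)*(q - 1)*(q + 1)*(q)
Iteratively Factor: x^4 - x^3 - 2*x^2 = (x)*(x^3 - x^2 - 2*x) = x*(x + 1)*(x^2 - 2*x) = x^2*(x + 1)*(x - 2)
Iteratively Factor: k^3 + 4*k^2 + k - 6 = (k + 2)*(k^2 + 2*k - 3) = (k - 1)*(k + 2)*(k + 3)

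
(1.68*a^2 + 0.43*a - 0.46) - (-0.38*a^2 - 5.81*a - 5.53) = 2.06*a^2 + 6.24*a + 5.07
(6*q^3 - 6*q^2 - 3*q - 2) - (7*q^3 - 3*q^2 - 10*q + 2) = -q^3 - 3*q^2 + 7*q - 4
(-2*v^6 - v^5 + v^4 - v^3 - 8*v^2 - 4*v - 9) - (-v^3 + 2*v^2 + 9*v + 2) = -2*v^6 - v^5 + v^4 - 10*v^2 - 13*v - 11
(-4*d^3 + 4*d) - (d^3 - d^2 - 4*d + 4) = -5*d^3 + d^2 + 8*d - 4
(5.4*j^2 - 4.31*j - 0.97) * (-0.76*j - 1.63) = -4.104*j^3 - 5.5264*j^2 + 7.7625*j + 1.5811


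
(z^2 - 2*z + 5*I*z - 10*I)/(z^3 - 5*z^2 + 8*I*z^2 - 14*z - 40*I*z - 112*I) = (z^2 + z*(-2 + 5*I) - 10*I)/(z^3 + z^2*(-5 + 8*I) + z*(-14 - 40*I) - 112*I)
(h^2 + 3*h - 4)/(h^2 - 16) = (h - 1)/(h - 4)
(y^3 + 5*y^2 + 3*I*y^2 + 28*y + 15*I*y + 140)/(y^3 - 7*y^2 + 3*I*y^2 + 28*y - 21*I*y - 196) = (y + 5)/(y - 7)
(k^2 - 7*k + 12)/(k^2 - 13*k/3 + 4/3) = 3*(k - 3)/(3*k - 1)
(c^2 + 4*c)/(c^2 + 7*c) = (c + 4)/(c + 7)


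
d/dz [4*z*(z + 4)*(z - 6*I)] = 12*z^2 + z*(32 - 48*I) - 96*I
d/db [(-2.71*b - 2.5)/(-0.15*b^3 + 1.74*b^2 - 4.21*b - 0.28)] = (-0.813*b^3 + 3.5904*b^2 + 8.7*b - 9.7662)/(0.0225*b^6 - 0.522*b^5 + 4.2906*b^4 - 14.5668*b^3 + 16.7497*b^2 + 2.3576*b + 0.0784)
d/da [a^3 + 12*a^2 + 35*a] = 3*a^2 + 24*a + 35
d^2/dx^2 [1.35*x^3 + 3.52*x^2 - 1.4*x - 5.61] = 8.1*x + 7.04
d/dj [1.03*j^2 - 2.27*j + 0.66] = 2.06*j - 2.27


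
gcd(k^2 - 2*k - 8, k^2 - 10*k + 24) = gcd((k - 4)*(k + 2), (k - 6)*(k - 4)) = k - 4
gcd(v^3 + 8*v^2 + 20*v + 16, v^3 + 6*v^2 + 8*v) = v^2 + 6*v + 8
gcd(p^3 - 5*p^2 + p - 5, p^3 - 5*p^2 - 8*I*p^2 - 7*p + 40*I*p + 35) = p^2 + p*(-5 - I) + 5*I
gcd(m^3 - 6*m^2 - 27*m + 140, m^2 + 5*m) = m + 5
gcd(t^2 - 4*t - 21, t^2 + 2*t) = 1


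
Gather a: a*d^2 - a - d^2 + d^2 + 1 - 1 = a*(d^2 - 1)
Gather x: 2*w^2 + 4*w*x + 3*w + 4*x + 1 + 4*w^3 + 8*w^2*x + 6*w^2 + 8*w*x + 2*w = 4*w^3 + 8*w^2 + 5*w + x*(8*w^2 + 12*w + 4) + 1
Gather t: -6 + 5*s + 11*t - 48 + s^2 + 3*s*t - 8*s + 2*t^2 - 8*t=s^2 - 3*s + 2*t^2 + t*(3*s + 3) - 54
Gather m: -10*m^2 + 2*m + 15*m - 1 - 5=-10*m^2 + 17*m - 6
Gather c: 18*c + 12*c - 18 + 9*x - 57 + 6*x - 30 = 30*c + 15*x - 105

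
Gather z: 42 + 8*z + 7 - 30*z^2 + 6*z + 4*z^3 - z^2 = 4*z^3 - 31*z^2 + 14*z + 49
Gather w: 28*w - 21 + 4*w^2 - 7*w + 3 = 4*w^2 + 21*w - 18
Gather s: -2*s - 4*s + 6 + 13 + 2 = 21 - 6*s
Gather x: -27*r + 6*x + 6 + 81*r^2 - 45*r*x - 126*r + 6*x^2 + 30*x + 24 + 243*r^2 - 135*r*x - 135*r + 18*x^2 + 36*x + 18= 324*r^2 - 288*r + 24*x^2 + x*(72 - 180*r) + 48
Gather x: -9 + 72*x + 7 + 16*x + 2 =88*x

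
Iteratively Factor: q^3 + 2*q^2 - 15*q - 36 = (q + 3)*(q^2 - q - 12) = (q - 4)*(q + 3)*(q + 3)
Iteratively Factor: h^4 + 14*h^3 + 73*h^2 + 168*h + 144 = (h + 4)*(h^3 + 10*h^2 + 33*h + 36) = (h + 3)*(h + 4)*(h^2 + 7*h + 12) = (h + 3)*(h + 4)^2*(h + 3)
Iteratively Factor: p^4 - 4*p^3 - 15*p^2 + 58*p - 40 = (p + 4)*(p^3 - 8*p^2 + 17*p - 10) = (p - 1)*(p + 4)*(p^2 - 7*p + 10) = (p - 5)*(p - 1)*(p + 4)*(p - 2)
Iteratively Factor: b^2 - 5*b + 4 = (b - 1)*(b - 4)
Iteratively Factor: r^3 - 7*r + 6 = (r - 2)*(r^2 + 2*r - 3) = (r - 2)*(r + 3)*(r - 1)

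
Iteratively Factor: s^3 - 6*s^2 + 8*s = (s - 4)*(s^2 - 2*s) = (s - 4)*(s - 2)*(s)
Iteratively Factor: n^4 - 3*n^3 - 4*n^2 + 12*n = (n + 2)*(n^3 - 5*n^2 + 6*n) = (n - 2)*(n + 2)*(n^2 - 3*n) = (n - 3)*(n - 2)*(n + 2)*(n)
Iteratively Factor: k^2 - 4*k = (k)*(k - 4)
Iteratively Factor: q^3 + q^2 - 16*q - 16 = (q - 4)*(q^2 + 5*q + 4) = (q - 4)*(q + 1)*(q + 4)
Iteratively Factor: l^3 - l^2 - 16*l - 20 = (l + 2)*(l^2 - 3*l - 10) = (l + 2)^2*(l - 5)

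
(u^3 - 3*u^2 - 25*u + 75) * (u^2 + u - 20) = u^5 - 2*u^4 - 48*u^3 + 110*u^2 + 575*u - 1500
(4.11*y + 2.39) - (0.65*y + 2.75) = 3.46*y - 0.36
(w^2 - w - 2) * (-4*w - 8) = -4*w^3 - 4*w^2 + 16*w + 16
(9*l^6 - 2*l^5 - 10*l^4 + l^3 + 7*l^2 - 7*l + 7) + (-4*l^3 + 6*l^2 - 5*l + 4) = 9*l^6 - 2*l^5 - 10*l^4 - 3*l^3 + 13*l^2 - 12*l + 11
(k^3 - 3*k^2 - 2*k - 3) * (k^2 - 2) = k^5 - 3*k^4 - 4*k^3 + 3*k^2 + 4*k + 6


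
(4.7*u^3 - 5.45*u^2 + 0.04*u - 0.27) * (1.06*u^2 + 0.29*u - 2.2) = 4.982*u^5 - 4.414*u^4 - 11.8781*u^3 + 11.7154*u^2 - 0.1663*u + 0.594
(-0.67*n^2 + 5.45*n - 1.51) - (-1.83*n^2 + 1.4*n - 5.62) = 1.16*n^2 + 4.05*n + 4.11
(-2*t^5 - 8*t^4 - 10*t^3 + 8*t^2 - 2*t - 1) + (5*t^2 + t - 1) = -2*t^5 - 8*t^4 - 10*t^3 + 13*t^2 - t - 2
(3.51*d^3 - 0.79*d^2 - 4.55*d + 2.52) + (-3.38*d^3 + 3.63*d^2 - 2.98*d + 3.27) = 0.13*d^3 + 2.84*d^2 - 7.53*d + 5.79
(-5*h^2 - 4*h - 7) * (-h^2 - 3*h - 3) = 5*h^4 + 19*h^3 + 34*h^2 + 33*h + 21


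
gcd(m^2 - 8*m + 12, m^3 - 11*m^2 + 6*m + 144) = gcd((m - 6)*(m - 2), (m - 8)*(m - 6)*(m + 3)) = m - 6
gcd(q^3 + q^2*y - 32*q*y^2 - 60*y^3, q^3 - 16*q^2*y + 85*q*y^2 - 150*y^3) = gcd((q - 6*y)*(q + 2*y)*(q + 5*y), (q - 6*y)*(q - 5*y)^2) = -q + 6*y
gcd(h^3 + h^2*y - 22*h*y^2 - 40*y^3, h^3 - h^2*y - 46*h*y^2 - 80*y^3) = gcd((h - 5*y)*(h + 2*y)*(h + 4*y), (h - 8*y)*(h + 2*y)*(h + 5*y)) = h + 2*y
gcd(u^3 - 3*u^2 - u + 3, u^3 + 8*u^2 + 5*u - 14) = u - 1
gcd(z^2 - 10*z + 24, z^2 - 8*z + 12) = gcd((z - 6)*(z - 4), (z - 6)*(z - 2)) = z - 6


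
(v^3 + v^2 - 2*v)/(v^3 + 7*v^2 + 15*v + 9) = v*(v^2 + v - 2)/(v^3 + 7*v^2 + 15*v + 9)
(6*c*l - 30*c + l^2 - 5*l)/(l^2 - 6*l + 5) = (6*c + l)/(l - 1)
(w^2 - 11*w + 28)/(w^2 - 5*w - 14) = (w - 4)/(w + 2)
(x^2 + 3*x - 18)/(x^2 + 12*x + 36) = (x - 3)/(x + 6)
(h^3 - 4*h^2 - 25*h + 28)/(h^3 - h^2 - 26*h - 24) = (h^2 - 8*h + 7)/(h^2 - 5*h - 6)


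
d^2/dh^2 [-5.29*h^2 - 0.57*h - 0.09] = -10.5800000000000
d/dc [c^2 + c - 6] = 2*c + 1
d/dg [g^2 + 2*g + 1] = 2*g + 2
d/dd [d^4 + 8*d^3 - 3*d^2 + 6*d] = 4*d^3 + 24*d^2 - 6*d + 6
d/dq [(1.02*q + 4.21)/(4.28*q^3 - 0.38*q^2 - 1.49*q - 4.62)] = (-8.7312*q^3 - 53.6688*q^2 + 3.1996*q + 1.5605)/(18.3184*q^6 - 3.2528*q^5 - 12.61*q^4 - 38.4148*q^3 + 5.7313*q^2 + 13.7676*q + 21.3444)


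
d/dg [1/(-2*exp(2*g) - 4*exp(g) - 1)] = 4*(exp(g) + 1)*exp(g)/(2*exp(2*g) + 4*exp(g) + 1)^2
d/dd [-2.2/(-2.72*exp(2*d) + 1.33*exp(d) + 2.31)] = (2.926 - 11.968*exp(d))*exp(d)/(-2.72*exp(2*d) + 1.33*exp(d) + 2.31)^2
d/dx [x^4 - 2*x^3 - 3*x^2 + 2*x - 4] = 4*x^3 - 6*x^2 - 6*x + 2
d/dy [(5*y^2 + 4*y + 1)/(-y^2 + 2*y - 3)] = 14*(y^2 - 2*y - 1)/(y^4 - 4*y^3 + 10*y^2 - 12*y + 9)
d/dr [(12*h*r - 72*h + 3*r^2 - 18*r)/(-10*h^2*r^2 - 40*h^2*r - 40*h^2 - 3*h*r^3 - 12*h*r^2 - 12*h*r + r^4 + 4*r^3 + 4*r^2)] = 3*(2*(-2*h - r + 3)*(10*h^2*r^2 + 40*h^2*r + 40*h^2 + 3*h*r^3 + 12*h*r^2 + 12*h*r - r^4 - 4*r^3 - 4*r^2) + (4*h*r - 24*h + r^2 - 6*r)*(20*h^2*r + 40*h^2 + 9*h*r^2 + 24*h*r + 12*h - 4*r^3 - 12*r^2 - 8*r))/(10*h^2*r^2 + 40*h^2*r + 40*h^2 + 3*h*r^3 + 12*h*r^2 + 12*h*r - r^4 - 4*r^3 - 4*r^2)^2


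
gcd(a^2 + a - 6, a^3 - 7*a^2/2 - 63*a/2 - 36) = a + 3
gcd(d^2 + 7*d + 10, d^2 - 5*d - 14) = d + 2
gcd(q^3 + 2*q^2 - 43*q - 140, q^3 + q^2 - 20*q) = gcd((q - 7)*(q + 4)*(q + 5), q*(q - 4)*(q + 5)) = q + 5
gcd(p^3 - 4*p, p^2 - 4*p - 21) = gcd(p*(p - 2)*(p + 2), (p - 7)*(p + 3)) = 1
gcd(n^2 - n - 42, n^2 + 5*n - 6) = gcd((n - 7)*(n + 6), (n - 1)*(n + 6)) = n + 6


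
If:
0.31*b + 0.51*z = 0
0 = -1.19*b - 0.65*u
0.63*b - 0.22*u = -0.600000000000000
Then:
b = -0.58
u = 1.06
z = 0.35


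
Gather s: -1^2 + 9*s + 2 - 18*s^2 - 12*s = -18*s^2 - 3*s + 1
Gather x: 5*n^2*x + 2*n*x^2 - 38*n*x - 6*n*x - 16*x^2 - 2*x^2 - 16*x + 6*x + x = x^2*(2*n - 18) + x*(5*n^2 - 44*n - 9)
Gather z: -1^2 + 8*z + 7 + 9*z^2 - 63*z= 9*z^2 - 55*z + 6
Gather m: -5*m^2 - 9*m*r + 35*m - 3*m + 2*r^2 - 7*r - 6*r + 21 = -5*m^2 + m*(32 - 9*r) + 2*r^2 - 13*r + 21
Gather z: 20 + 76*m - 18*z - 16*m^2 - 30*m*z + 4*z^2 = -16*m^2 + 76*m + 4*z^2 + z*(-30*m - 18) + 20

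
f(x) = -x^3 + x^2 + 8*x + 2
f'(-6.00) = -112.00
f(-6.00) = 206.00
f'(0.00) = 8.00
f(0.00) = 2.00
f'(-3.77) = -42.18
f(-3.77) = 39.64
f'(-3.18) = -28.70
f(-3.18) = 18.83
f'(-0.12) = 7.72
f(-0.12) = 1.06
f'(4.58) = -45.77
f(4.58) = -36.46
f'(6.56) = -107.98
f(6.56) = -184.79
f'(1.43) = 4.73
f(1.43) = 12.56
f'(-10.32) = -332.15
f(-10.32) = 1125.05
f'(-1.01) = 2.92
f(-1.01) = -4.03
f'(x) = -3*x^2 + 2*x + 8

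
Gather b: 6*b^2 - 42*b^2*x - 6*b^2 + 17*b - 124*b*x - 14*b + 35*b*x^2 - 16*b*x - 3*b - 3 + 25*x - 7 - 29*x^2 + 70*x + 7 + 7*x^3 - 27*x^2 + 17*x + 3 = -42*b^2*x + b*(35*x^2 - 140*x) + 7*x^3 - 56*x^2 + 112*x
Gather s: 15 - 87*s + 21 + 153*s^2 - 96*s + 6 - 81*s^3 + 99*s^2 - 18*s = -81*s^3 + 252*s^2 - 201*s + 42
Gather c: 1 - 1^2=0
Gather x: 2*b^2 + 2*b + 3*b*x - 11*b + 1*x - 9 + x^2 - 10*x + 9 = 2*b^2 - 9*b + x^2 + x*(3*b - 9)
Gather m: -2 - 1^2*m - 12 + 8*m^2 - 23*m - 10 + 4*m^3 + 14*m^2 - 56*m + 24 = 4*m^3 + 22*m^2 - 80*m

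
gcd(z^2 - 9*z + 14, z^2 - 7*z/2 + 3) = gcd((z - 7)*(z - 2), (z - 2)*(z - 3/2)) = z - 2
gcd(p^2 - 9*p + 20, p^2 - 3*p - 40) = 1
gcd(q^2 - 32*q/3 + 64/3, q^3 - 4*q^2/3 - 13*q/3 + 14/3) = 1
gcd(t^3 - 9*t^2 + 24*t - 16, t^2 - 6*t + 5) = t - 1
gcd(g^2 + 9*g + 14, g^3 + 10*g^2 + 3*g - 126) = g + 7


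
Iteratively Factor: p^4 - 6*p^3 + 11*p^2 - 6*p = (p)*(p^3 - 6*p^2 + 11*p - 6) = p*(p - 1)*(p^2 - 5*p + 6) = p*(p - 2)*(p - 1)*(p - 3)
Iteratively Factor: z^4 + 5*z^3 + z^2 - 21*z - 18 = (z + 3)*(z^3 + 2*z^2 - 5*z - 6) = (z + 3)^2*(z^2 - z - 2) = (z - 2)*(z + 3)^2*(z + 1)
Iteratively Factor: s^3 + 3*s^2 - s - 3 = (s - 1)*(s^2 + 4*s + 3) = (s - 1)*(s + 1)*(s + 3)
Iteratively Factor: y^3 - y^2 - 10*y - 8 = (y + 1)*(y^2 - 2*y - 8) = (y - 4)*(y + 1)*(y + 2)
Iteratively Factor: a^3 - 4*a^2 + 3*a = (a - 3)*(a^2 - a) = a*(a - 3)*(a - 1)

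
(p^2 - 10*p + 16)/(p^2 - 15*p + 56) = (p - 2)/(p - 7)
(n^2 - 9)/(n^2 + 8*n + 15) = (n - 3)/(n + 5)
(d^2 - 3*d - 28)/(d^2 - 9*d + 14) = (d + 4)/(d - 2)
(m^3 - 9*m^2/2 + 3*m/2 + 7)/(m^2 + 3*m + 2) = (m^2 - 11*m/2 + 7)/(m + 2)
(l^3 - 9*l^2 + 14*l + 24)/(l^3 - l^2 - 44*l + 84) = (l^2 - 3*l - 4)/(l^2 + 5*l - 14)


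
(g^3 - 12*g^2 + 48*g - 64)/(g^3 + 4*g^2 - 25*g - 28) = (g^2 - 8*g + 16)/(g^2 + 8*g + 7)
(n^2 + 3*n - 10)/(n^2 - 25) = (n - 2)/(n - 5)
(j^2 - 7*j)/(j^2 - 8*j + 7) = j/(j - 1)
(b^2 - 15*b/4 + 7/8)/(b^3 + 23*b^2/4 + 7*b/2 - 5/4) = (b - 7/2)/(b^2 + 6*b + 5)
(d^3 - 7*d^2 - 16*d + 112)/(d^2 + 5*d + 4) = (d^2 - 11*d + 28)/(d + 1)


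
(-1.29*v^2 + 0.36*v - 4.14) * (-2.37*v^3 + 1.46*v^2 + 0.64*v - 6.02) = 3.0573*v^5 - 2.7366*v^4 + 9.5118*v^3 + 1.9518*v^2 - 4.8168*v + 24.9228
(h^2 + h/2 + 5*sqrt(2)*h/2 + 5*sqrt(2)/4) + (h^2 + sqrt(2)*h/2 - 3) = 2*h^2 + h/2 + 3*sqrt(2)*h - 3 + 5*sqrt(2)/4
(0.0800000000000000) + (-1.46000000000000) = -1.38000000000000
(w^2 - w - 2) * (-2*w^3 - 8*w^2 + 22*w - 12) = -2*w^5 - 6*w^4 + 34*w^3 - 18*w^2 - 32*w + 24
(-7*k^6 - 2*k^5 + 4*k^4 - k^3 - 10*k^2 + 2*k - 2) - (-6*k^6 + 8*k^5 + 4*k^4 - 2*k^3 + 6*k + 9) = -k^6 - 10*k^5 + k^3 - 10*k^2 - 4*k - 11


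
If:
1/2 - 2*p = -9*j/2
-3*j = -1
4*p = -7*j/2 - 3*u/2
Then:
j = 1/3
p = 1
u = -31/9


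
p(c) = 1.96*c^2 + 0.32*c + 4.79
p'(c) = 3.92*c + 0.32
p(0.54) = 5.53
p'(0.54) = 2.44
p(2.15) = 14.54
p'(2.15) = 8.75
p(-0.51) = 5.14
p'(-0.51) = -1.68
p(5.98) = 76.79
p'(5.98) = 23.76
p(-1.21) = 7.27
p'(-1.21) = -4.42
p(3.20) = 25.88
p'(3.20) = 12.86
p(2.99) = 23.27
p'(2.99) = 12.04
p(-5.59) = 64.25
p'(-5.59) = -21.59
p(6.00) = 77.27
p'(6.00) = 23.84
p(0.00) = 4.79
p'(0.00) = 0.32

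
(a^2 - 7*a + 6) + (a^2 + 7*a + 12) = 2*a^2 + 18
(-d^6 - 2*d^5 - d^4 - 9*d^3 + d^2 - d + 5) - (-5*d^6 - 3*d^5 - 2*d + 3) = 4*d^6 + d^5 - d^4 - 9*d^3 + d^2 + d + 2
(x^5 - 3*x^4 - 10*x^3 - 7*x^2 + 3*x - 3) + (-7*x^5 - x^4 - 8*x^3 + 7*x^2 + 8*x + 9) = -6*x^5 - 4*x^4 - 18*x^3 + 11*x + 6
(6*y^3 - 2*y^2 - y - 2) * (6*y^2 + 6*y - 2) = 36*y^5 + 24*y^4 - 30*y^3 - 14*y^2 - 10*y + 4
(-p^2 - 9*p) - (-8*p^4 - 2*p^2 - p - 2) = 8*p^4 + p^2 - 8*p + 2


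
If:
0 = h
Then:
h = 0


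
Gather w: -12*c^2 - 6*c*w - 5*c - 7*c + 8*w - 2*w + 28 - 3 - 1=-12*c^2 - 12*c + w*(6 - 6*c) + 24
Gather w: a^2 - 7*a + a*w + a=a^2 + a*w - 6*a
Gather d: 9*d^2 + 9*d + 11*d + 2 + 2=9*d^2 + 20*d + 4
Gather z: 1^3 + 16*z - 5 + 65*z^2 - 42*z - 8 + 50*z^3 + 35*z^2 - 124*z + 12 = 50*z^3 + 100*z^2 - 150*z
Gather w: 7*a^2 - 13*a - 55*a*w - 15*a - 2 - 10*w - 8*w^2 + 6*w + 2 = 7*a^2 - 28*a - 8*w^2 + w*(-55*a - 4)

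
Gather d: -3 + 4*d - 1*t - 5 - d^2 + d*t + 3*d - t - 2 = -d^2 + d*(t + 7) - 2*t - 10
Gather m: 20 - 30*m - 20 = -30*m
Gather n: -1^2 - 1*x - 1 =-x - 2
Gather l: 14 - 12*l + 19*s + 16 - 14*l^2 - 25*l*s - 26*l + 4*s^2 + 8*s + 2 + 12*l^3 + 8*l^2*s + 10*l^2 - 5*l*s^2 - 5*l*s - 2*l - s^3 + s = 12*l^3 + l^2*(8*s - 4) + l*(-5*s^2 - 30*s - 40) - s^3 + 4*s^2 + 28*s + 32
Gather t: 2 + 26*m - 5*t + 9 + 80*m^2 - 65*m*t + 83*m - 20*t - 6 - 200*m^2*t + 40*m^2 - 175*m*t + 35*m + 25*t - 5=120*m^2 + 144*m + t*(-200*m^2 - 240*m)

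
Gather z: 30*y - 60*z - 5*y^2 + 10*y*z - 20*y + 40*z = -5*y^2 + 10*y + z*(10*y - 20)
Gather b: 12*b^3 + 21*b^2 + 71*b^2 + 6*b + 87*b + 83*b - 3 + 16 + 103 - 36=12*b^3 + 92*b^2 + 176*b + 80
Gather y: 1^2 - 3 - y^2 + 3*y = -y^2 + 3*y - 2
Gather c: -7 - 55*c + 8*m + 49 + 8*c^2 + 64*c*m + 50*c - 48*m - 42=8*c^2 + c*(64*m - 5) - 40*m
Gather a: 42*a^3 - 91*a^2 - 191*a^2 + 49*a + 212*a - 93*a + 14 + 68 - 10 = 42*a^3 - 282*a^2 + 168*a + 72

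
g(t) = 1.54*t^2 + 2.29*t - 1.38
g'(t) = 3.08*t + 2.29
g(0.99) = 2.40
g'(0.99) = 5.34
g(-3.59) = 10.25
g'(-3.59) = -8.77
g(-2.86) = 4.67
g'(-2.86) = -6.52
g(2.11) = 10.31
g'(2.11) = 8.79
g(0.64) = 0.72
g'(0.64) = 4.26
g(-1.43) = -1.51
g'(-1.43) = -2.11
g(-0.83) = -2.22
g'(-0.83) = -0.27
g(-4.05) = 14.61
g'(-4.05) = -10.18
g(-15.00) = 310.77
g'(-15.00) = -43.91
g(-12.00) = 192.90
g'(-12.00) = -34.67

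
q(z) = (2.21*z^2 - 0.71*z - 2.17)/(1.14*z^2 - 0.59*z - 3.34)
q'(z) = (0.59 - 2.28*z)*(2.21*z^2 - 0.71*z - 2.17)/(1.14*z^2 - 0.59*z - 3.34)^2 + (4.42*z - 0.71)/(1.14*z^2 - 0.59*z - 3.34)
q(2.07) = 18.02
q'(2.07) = -203.98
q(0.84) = 0.40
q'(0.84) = -0.82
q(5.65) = 2.17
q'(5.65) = -0.08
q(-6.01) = 1.98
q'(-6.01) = 0.02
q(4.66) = 2.28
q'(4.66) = -0.16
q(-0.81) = 0.07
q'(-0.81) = 1.95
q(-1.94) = 3.59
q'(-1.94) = 4.16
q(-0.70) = 0.25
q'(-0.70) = 1.38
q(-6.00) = 1.98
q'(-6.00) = 0.02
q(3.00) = 3.03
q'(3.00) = -1.24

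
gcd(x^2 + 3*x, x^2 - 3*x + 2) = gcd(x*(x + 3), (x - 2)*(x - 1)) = 1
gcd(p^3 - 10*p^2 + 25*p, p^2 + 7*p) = p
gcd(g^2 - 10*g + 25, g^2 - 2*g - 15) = g - 5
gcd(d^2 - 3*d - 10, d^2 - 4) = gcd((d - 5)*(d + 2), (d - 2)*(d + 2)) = d + 2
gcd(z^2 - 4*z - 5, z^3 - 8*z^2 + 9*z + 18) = z + 1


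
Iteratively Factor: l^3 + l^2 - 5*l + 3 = (l - 1)*(l^2 + 2*l - 3) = (l - 1)^2*(l + 3)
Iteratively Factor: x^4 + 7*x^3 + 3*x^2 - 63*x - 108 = (x + 4)*(x^3 + 3*x^2 - 9*x - 27) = (x + 3)*(x + 4)*(x^2 - 9) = (x - 3)*(x + 3)*(x + 4)*(x + 3)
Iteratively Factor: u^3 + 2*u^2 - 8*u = (u + 4)*(u^2 - 2*u) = (u - 2)*(u + 4)*(u)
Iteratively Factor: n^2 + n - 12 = (n + 4)*(n - 3)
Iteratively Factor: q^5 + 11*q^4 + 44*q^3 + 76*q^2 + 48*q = (q + 2)*(q^4 + 9*q^3 + 26*q^2 + 24*q) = (q + 2)^2*(q^3 + 7*q^2 + 12*q) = (q + 2)^2*(q + 3)*(q^2 + 4*q) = (q + 2)^2*(q + 3)*(q + 4)*(q)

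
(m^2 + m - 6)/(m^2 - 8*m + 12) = (m + 3)/(m - 6)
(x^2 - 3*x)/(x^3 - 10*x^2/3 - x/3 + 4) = 3*x/(3*x^2 - x - 4)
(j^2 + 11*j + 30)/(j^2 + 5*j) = (j + 6)/j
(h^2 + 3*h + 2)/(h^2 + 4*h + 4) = (h + 1)/(h + 2)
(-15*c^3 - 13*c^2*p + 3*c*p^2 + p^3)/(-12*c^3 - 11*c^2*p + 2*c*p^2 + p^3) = (5*c + p)/(4*c + p)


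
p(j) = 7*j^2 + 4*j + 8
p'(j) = 14*j + 4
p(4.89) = 194.94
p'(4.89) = 72.46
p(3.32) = 98.44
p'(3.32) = 50.48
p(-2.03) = 28.73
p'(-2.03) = -24.42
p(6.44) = 324.08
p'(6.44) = 94.16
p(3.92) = 131.24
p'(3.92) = 58.88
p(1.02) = 19.36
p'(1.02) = 18.28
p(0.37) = 10.44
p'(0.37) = 9.18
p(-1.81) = 23.69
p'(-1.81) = -21.34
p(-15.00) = 1523.00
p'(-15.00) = -206.00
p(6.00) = 284.00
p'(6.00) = 88.00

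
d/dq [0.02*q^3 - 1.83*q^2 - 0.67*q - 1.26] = 0.06*q^2 - 3.66*q - 0.67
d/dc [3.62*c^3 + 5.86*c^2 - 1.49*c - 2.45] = 10.86*c^2 + 11.72*c - 1.49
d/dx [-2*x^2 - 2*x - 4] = -4*x - 2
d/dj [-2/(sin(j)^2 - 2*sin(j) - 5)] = 4*(sin(j) - 1)*cos(j)/(2*sin(j) + cos(j)^2 + 4)^2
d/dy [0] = 0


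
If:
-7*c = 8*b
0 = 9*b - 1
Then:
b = 1/9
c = -8/63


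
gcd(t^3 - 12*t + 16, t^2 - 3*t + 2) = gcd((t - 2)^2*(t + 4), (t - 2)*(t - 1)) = t - 2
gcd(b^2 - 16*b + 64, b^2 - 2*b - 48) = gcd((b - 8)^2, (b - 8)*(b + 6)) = b - 8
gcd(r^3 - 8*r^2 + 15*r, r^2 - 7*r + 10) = r - 5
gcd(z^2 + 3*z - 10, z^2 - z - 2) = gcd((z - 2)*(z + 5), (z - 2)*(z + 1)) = z - 2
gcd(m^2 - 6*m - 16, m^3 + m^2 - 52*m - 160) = m - 8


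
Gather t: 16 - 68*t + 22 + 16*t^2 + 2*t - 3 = 16*t^2 - 66*t + 35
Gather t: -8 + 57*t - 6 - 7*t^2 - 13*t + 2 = -7*t^2 + 44*t - 12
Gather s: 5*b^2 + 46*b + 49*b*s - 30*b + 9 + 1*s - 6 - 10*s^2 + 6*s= 5*b^2 + 16*b - 10*s^2 + s*(49*b + 7) + 3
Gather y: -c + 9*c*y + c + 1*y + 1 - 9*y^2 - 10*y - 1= -9*y^2 + y*(9*c - 9)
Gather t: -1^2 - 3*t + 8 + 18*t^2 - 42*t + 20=18*t^2 - 45*t + 27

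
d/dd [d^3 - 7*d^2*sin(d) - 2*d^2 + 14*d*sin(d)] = -7*d^2*cos(d) + 3*d^2 + 14*sqrt(2)*d*cos(d + pi/4) - 4*d + 14*sin(d)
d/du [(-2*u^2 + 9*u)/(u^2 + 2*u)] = -13/(u^2 + 4*u + 4)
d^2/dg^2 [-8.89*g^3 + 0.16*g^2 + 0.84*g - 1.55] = 0.32 - 53.34*g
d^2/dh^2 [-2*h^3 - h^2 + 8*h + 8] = -12*h - 2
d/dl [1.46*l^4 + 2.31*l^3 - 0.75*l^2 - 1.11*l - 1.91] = 5.84*l^3 + 6.93*l^2 - 1.5*l - 1.11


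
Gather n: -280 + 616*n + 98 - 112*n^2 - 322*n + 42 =-112*n^2 + 294*n - 140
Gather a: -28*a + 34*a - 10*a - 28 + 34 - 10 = -4*a - 4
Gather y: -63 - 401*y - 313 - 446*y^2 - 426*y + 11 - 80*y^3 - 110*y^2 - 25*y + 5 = -80*y^3 - 556*y^2 - 852*y - 360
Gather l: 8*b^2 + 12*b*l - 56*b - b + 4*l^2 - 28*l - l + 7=8*b^2 - 57*b + 4*l^2 + l*(12*b - 29) + 7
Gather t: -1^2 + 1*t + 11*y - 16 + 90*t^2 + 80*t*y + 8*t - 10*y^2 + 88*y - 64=90*t^2 + t*(80*y + 9) - 10*y^2 + 99*y - 81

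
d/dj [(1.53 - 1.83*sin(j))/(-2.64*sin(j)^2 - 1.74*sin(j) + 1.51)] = (-4.8312*sin(j)^2 + 8.0784*sin(j) - 0.1011)*cos(j)/(6.9696*sin(j)^4 + 9.1872*sin(j)^3 - 4.9452*sin(j)^2 - 5.2548*sin(j) + 2.2801)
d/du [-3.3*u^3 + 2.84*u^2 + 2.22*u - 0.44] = -9.9*u^2 + 5.68*u + 2.22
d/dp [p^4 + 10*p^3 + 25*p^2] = 2*p*(2*p^2 + 15*p + 25)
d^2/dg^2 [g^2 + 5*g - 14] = 2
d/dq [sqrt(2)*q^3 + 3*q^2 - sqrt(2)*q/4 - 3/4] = 3*sqrt(2)*q^2 + 6*q - sqrt(2)/4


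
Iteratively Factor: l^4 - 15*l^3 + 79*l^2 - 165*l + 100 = (l - 5)*(l^3 - 10*l^2 + 29*l - 20) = (l - 5)*(l - 1)*(l^2 - 9*l + 20) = (l - 5)*(l - 4)*(l - 1)*(l - 5)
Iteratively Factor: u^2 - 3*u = (u - 3)*(u)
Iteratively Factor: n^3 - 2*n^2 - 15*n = (n - 5)*(n^2 + 3*n) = (n - 5)*(n + 3)*(n)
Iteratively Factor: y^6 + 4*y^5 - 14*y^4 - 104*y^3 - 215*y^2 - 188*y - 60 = (y + 1)*(y^5 + 3*y^4 - 17*y^3 - 87*y^2 - 128*y - 60) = (y - 5)*(y + 1)*(y^4 + 8*y^3 + 23*y^2 + 28*y + 12) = (y - 5)*(y + 1)*(y + 3)*(y^3 + 5*y^2 + 8*y + 4) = (y - 5)*(y + 1)^2*(y + 3)*(y^2 + 4*y + 4) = (y - 5)*(y + 1)^2*(y + 2)*(y + 3)*(y + 2)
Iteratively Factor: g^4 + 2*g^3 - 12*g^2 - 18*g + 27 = (g + 3)*(g^3 - g^2 - 9*g + 9) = (g - 3)*(g + 3)*(g^2 + 2*g - 3) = (g - 3)*(g - 1)*(g + 3)*(g + 3)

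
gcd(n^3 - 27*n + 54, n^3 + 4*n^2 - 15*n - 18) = n^2 + 3*n - 18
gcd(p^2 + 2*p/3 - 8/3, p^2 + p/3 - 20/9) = p - 4/3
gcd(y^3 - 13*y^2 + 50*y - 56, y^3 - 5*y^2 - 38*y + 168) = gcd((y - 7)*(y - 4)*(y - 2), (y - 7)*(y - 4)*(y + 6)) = y^2 - 11*y + 28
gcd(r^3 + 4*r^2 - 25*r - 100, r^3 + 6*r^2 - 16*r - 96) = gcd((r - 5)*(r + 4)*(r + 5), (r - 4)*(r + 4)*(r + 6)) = r + 4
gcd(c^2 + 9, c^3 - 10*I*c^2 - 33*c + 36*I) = c - 3*I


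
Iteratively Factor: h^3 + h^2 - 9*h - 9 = (h - 3)*(h^2 + 4*h + 3) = (h - 3)*(h + 3)*(h + 1)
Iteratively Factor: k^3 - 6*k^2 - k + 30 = (k + 2)*(k^2 - 8*k + 15) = (k - 5)*(k + 2)*(k - 3)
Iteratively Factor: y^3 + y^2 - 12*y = (y)*(y^2 + y - 12) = y*(y - 3)*(y + 4)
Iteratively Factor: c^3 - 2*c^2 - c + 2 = (c - 1)*(c^2 - c - 2) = (c - 1)*(c + 1)*(c - 2)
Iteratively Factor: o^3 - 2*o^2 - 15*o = (o)*(o^2 - 2*o - 15) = o*(o - 5)*(o + 3)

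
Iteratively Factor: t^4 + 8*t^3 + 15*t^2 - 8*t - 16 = (t - 1)*(t^3 + 9*t^2 + 24*t + 16) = (t - 1)*(t + 4)*(t^2 + 5*t + 4) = (t - 1)*(t + 4)^2*(t + 1)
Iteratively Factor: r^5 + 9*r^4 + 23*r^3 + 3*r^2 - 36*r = (r + 3)*(r^4 + 6*r^3 + 5*r^2 - 12*r) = (r - 1)*(r + 3)*(r^3 + 7*r^2 + 12*r) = (r - 1)*(r + 3)^2*(r^2 + 4*r) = (r - 1)*(r + 3)^2*(r + 4)*(r)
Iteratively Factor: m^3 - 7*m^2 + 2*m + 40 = (m - 5)*(m^2 - 2*m - 8) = (m - 5)*(m - 4)*(m + 2)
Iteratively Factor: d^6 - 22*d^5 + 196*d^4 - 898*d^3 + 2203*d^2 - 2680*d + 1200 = (d - 5)*(d^5 - 17*d^4 + 111*d^3 - 343*d^2 + 488*d - 240) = (d - 5)*(d - 3)*(d^4 - 14*d^3 + 69*d^2 - 136*d + 80) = (d - 5)*(d - 4)*(d - 3)*(d^3 - 10*d^2 + 29*d - 20) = (d - 5)*(d - 4)*(d - 3)*(d - 1)*(d^2 - 9*d + 20) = (d - 5)^2*(d - 4)*(d - 3)*(d - 1)*(d - 4)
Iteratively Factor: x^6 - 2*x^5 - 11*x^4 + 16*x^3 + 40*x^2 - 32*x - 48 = (x - 2)*(x^5 - 11*x^3 - 6*x^2 + 28*x + 24) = (x - 2)^2*(x^4 + 2*x^3 - 7*x^2 - 20*x - 12) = (x - 2)^2*(x + 1)*(x^3 + x^2 - 8*x - 12) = (x - 2)^2*(x + 1)*(x + 2)*(x^2 - x - 6) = (x - 2)^2*(x + 1)*(x + 2)^2*(x - 3)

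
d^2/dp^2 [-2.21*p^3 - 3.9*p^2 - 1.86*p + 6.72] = -13.26*p - 7.8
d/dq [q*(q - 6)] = 2*q - 6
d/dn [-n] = -1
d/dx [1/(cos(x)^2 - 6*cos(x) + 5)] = 2*(cos(x) - 3)*sin(x)/(cos(x)^2 - 6*cos(x) + 5)^2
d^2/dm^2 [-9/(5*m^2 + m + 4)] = 18*(25*m^2 + 5*m - (10*m + 1)^2 + 20)/(5*m^2 + m + 4)^3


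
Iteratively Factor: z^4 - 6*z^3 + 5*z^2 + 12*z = (z + 1)*(z^3 - 7*z^2 + 12*z) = (z - 3)*(z + 1)*(z^2 - 4*z) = (z - 4)*(z - 3)*(z + 1)*(z)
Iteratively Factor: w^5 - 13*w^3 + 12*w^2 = (w + 4)*(w^4 - 4*w^3 + 3*w^2) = (w - 3)*(w + 4)*(w^3 - w^2) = w*(w - 3)*(w + 4)*(w^2 - w) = w^2*(w - 3)*(w + 4)*(w - 1)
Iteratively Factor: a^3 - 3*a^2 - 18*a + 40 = (a - 5)*(a^2 + 2*a - 8) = (a - 5)*(a - 2)*(a + 4)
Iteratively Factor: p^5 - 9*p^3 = (p - 3)*(p^4 + 3*p^3) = p*(p - 3)*(p^3 + 3*p^2) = p^2*(p - 3)*(p^2 + 3*p) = p^2*(p - 3)*(p + 3)*(p)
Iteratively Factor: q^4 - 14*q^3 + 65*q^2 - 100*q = (q - 5)*(q^3 - 9*q^2 + 20*q) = q*(q - 5)*(q^2 - 9*q + 20) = q*(q - 5)^2*(q - 4)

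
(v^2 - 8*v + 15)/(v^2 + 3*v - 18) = (v - 5)/(v + 6)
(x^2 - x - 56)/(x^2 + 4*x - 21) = (x - 8)/(x - 3)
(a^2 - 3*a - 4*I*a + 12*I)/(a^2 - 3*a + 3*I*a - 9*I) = (a - 4*I)/(a + 3*I)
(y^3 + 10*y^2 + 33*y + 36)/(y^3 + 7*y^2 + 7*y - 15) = (y^2 + 7*y + 12)/(y^2 + 4*y - 5)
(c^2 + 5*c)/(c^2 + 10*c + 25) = c/(c + 5)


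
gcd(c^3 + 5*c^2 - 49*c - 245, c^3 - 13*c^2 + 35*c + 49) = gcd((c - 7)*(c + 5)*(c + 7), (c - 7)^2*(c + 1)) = c - 7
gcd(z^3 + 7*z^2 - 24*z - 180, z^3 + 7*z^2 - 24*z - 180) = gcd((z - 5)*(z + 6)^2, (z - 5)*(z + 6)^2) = z^3 + 7*z^2 - 24*z - 180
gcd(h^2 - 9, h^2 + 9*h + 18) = h + 3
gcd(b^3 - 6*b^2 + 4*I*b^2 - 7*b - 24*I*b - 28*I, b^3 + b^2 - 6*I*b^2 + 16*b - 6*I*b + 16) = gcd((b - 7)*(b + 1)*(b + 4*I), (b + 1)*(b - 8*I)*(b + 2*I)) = b + 1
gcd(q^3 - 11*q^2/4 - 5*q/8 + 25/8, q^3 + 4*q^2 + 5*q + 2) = q + 1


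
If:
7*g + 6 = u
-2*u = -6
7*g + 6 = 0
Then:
No Solution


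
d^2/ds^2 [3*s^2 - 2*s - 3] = 6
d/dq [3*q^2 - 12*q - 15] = 6*q - 12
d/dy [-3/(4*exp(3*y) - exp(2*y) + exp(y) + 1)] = (36*exp(2*y) - 6*exp(y) + 3)*exp(y)/(4*exp(3*y) - exp(2*y) + exp(y) + 1)^2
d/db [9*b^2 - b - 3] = 18*b - 1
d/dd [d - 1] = 1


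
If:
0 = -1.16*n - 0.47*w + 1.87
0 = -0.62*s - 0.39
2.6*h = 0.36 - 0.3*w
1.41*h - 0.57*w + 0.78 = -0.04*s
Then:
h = -0.01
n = 1.09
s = -0.63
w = 1.30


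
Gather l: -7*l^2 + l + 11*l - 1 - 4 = -7*l^2 + 12*l - 5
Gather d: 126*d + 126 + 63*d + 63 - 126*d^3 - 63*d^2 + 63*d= -126*d^3 - 63*d^2 + 252*d + 189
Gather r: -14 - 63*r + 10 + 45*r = -18*r - 4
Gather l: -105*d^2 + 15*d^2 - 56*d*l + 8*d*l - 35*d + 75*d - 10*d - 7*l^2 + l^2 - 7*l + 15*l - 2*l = -90*d^2 + 30*d - 6*l^2 + l*(6 - 48*d)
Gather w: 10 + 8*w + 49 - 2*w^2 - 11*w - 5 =-2*w^2 - 3*w + 54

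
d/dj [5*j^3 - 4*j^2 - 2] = j*(15*j - 8)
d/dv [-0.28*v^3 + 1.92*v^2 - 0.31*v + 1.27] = -0.84*v^2 + 3.84*v - 0.31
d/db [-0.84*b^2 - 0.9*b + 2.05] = -1.68*b - 0.9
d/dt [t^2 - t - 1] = 2*t - 1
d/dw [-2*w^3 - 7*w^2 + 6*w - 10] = -6*w^2 - 14*w + 6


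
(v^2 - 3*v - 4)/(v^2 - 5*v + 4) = (v + 1)/(v - 1)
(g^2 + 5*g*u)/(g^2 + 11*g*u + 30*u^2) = g/(g + 6*u)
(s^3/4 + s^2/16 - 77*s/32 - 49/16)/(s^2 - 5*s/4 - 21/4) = (2*s^2 - 3*s - 14)/(8*(s - 3))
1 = 1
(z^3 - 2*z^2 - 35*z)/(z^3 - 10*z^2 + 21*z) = (z + 5)/(z - 3)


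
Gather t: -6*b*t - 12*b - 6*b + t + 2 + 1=-18*b + t*(1 - 6*b) + 3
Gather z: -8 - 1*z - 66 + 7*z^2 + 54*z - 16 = 7*z^2 + 53*z - 90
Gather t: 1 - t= 1 - t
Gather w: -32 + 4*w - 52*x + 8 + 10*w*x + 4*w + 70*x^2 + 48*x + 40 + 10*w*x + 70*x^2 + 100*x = w*(20*x + 8) + 140*x^2 + 96*x + 16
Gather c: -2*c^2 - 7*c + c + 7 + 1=-2*c^2 - 6*c + 8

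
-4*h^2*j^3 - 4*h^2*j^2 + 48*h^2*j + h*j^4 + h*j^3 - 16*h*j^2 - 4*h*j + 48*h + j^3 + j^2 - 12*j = (-4*h + j)*(j - 3)*(j + 4)*(h*j + 1)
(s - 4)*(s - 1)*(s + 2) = s^3 - 3*s^2 - 6*s + 8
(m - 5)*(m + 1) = m^2 - 4*m - 5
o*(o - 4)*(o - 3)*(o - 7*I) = o^4 - 7*o^3 - 7*I*o^3 + 12*o^2 + 49*I*o^2 - 84*I*o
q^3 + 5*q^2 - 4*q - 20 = (q - 2)*(q + 2)*(q + 5)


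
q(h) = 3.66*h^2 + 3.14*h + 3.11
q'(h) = 7.32*h + 3.14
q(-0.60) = 2.54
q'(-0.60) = -1.25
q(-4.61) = 66.42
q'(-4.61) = -30.61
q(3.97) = 73.26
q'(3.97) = 32.20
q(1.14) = 11.45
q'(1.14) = 11.48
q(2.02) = 24.39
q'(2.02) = 17.93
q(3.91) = 71.34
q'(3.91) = 31.76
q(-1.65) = 7.89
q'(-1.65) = -8.94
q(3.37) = 55.26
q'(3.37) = 27.81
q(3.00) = 45.47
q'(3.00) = 25.10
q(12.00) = 567.83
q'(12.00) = 90.98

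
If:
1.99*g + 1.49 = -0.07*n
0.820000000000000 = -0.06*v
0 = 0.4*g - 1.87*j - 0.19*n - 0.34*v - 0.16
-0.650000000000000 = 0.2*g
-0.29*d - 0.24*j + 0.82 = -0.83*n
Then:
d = 210.91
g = -3.25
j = -5.52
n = 71.11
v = -13.67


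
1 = 1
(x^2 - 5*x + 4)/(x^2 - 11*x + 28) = (x - 1)/(x - 7)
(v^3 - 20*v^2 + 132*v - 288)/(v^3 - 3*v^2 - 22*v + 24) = (v^2 - 14*v + 48)/(v^2 + 3*v - 4)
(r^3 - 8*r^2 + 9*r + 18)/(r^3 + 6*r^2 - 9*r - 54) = (r^2 - 5*r - 6)/(r^2 + 9*r + 18)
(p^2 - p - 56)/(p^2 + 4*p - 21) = (p - 8)/(p - 3)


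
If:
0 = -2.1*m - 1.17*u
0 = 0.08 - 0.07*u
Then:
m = -0.64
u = 1.14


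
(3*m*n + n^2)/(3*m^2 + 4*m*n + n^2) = n/(m + n)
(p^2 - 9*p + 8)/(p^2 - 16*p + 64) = (p - 1)/(p - 8)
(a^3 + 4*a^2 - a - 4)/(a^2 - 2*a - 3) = (a^2 + 3*a - 4)/(a - 3)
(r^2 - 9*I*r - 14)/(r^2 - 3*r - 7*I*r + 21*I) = (r - 2*I)/(r - 3)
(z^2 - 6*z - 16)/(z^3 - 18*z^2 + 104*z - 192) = (z + 2)/(z^2 - 10*z + 24)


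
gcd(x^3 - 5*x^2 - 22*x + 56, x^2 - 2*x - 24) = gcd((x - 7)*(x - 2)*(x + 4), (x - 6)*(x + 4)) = x + 4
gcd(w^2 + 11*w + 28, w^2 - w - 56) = w + 7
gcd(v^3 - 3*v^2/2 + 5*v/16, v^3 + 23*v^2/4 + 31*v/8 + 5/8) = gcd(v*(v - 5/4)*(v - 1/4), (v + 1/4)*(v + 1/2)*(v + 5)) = 1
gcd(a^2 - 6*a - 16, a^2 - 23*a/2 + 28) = a - 8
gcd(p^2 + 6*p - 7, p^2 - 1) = p - 1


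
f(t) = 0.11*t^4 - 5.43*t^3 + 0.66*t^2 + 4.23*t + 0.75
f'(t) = 0.44*t^3 - 16.29*t^2 + 1.32*t + 4.23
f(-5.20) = 840.53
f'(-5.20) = -504.98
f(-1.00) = 2.72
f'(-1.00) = -13.82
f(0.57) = 2.38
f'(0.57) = -0.23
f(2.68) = -82.02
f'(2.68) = -100.76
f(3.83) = -254.77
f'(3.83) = -204.95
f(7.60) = -1945.64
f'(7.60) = -733.50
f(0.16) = 1.42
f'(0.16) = 4.03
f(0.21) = 1.62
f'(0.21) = 3.79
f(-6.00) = 1314.57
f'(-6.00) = -685.17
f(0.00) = 0.75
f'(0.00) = 4.23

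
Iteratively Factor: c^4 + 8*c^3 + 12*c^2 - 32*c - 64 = (c + 4)*(c^3 + 4*c^2 - 4*c - 16) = (c + 4)^2*(c^2 - 4) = (c + 2)*(c + 4)^2*(c - 2)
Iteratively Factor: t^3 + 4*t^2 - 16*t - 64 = (t + 4)*(t^2 - 16) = (t - 4)*(t + 4)*(t + 4)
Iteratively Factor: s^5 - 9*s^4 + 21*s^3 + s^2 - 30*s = (s - 2)*(s^4 - 7*s^3 + 7*s^2 + 15*s) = s*(s - 2)*(s^3 - 7*s^2 + 7*s + 15) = s*(s - 5)*(s - 2)*(s^2 - 2*s - 3) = s*(s - 5)*(s - 3)*(s - 2)*(s + 1)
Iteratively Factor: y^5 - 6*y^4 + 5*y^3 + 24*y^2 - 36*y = (y - 3)*(y^4 - 3*y^3 - 4*y^2 + 12*y) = (y - 3)*(y + 2)*(y^3 - 5*y^2 + 6*y) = y*(y - 3)*(y + 2)*(y^2 - 5*y + 6) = y*(y - 3)*(y - 2)*(y + 2)*(y - 3)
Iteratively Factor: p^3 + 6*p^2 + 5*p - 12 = (p - 1)*(p^2 + 7*p + 12) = (p - 1)*(p + 3)*(p + 4)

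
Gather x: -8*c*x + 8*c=-8*c*x + 8*c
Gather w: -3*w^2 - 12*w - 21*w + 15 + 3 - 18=-3*w^2 - 33*w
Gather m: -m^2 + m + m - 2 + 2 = -m^2 + 2*m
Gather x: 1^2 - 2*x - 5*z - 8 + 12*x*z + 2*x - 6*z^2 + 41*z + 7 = 12*x*z - 6*z^2 + 36*z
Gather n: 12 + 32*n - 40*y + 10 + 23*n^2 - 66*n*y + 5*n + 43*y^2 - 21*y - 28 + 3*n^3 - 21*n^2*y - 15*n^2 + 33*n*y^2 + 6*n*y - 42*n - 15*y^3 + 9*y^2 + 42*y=3*n^3 + n^2*(8 - 21*y) + n*(33*y^2 - 60*y - 5) - 15*y^3 + 52*y^2 - 19*y - 6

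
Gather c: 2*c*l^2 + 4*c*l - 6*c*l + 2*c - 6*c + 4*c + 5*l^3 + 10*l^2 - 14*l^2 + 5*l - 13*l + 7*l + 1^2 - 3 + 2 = c*(2*l^2 - 2*l) + 5*l^3 - 4*l^2 - l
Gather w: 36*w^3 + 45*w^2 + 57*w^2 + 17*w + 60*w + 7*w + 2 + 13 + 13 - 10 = 36*w^3 + 102*w^2 + 84*w + 18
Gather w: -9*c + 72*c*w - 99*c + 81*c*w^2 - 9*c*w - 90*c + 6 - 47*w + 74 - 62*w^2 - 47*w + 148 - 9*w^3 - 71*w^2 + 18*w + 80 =-198*c - 9*w^3 + w^2*(81*c - 133) + w*(63*c - 76) + 308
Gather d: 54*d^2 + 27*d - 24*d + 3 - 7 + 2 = 54*d^2 + 3*d - 2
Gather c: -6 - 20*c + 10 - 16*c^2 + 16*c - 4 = -16*c^2 - 4*c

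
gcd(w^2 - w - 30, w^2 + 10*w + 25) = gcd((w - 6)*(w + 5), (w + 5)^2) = w + 5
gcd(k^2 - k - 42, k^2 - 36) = k + 6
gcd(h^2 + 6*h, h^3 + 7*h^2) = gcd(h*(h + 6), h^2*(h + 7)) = h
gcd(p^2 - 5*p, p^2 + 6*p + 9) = 1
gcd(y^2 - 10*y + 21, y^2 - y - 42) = y - 7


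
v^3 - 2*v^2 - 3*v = v*(v - 3)*(v + 1)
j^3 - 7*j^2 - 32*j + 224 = (j - 7)*(j - 4*sqrt(2))*(j + 4*sqrt(2))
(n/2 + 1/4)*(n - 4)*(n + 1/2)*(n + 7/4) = n^4/2 - 5*n^3/8 - 9*n^2/2 - 121*n/32 - 7/8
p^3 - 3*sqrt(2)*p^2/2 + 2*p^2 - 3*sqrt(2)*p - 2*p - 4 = (p + 2)*(p - 2*sqrt(2))*(p + sqrt(2)/2)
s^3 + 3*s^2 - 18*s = s*(s - 3)*(s + 6)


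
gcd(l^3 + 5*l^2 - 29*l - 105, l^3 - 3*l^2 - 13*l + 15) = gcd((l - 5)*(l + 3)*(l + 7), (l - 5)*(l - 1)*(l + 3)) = l^2 - 2*l - 15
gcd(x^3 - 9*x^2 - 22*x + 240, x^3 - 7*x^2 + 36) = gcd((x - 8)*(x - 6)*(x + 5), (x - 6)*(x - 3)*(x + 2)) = x - 6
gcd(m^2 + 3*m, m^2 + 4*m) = m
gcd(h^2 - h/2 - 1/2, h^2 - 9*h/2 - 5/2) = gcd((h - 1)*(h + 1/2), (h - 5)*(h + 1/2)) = h + 1/2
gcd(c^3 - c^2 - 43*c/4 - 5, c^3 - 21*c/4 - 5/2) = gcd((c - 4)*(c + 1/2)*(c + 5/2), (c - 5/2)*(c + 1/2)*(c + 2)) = c + 1/2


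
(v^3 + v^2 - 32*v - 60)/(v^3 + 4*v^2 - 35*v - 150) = (v + 2)/(v + 5)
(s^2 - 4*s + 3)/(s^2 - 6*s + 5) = (s - 3)/(s - 5)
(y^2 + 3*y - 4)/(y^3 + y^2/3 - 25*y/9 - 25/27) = 27*(y^2 + 3*y - 4)/(27*y^3 + 9*y^2 - 75*y - 25)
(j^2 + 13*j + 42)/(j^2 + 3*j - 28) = (j + 6)/(j - 4)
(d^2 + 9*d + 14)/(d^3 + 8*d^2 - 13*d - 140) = (d + 2)/(d^2 + d - 20)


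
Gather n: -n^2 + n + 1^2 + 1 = -n^2 + n + 2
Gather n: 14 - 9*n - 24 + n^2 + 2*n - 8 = n^2 - 7*n - 18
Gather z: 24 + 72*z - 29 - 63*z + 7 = 9*z + 2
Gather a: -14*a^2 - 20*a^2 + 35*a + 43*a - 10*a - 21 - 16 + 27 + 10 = -34*a^2 + 68*a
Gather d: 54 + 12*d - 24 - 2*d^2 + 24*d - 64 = -2*d^2 + 36*d - 34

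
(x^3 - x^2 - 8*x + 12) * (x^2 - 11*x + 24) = x^5 - 12*x^4 + 27*x^3 + 76*x^2 - 324*x + 288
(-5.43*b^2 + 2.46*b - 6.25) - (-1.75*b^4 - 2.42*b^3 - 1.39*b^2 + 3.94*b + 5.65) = 1.75*b^4 + 2.42*b^3 - 4.04*b^2 - 1.48*b - 11.9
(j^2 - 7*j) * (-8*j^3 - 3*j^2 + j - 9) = -8*j^5 + 53*j^4 + 22*j^3 - 16*j^2 + 63*j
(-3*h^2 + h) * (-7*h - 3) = 21*h^3 + 2*h^2 - 3*h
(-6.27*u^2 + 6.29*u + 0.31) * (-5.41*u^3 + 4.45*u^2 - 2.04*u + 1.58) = 33.9207*u^5 - 61.9304*u^4 + 39.1042*u^3 - 21.3587*u^2 + 9.3058*u + 0.4898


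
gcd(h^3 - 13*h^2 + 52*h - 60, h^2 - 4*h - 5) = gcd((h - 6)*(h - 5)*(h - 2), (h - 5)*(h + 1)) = h - 5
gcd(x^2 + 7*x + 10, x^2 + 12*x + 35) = x + 5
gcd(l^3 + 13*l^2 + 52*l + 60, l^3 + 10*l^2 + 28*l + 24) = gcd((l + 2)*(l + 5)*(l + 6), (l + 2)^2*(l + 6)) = l^2 + 8*l + 12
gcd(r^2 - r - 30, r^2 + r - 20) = r + 5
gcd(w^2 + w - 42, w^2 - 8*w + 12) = w - 6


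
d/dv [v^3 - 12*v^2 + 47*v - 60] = 3*v^2 - 24*v + 47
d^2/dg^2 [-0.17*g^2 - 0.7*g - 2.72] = -0.340000000000000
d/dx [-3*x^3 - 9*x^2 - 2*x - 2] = -9*x^2 - 18*x - 2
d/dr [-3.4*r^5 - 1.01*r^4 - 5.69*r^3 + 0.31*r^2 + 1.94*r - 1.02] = -17.0*r^4 - 4.04*r^3 - 17.07*r^2 + 0.62*r + 1.94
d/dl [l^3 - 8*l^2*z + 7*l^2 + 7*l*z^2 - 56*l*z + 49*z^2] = 3*l^2 - 16*l*z + 14*l + 7*z^2 - 56*z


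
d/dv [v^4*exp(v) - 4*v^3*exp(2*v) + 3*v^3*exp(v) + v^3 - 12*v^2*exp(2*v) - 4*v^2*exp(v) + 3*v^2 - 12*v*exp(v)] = v^4*exp(v) - 8*v^3*exp(2*v) + 7*v^3*exp(v) - 36*v^2*exp(2*v) + 5*v^2*exp(v) + 3*v^2 - 24*v*exp(2*v) - 20*v*exp(v) + 6*v - 12*exp(v)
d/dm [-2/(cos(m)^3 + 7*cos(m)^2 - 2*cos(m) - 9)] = 2*(-3*cos(m)^2 - 14*cos(m) + 2)*sin(m)/(cos(m)^3 + 7*cos(m)^2 - 2*cos(m) - 9)^2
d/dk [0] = 0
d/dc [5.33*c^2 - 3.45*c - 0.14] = 10.66*c - 3.45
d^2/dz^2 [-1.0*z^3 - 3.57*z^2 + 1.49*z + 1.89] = -6.0*z - 7.14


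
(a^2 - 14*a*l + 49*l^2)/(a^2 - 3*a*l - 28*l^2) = (a - 7*l)/(a + 4*l)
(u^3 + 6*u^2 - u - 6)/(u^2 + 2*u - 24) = (u^2 - 1)/(u - 4)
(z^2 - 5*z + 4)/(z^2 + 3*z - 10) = (z^2 - 5*z + 4)/(z^2 + 3*z - 10)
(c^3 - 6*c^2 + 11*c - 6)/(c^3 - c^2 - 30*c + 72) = (c^2 - 3*c + 2)/(c^2 + 2*c - 24)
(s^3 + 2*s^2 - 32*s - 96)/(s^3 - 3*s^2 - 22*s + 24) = (s + 4)/(s - 1)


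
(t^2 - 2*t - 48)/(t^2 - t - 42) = (t - 8)/(t - 7)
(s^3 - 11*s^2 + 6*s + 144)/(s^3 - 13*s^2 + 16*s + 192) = (s - 6)/(s - 8)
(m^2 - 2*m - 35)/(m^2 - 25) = (m - 7)/(m - 5)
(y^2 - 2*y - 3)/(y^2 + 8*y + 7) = (y - 3)/(y + 7)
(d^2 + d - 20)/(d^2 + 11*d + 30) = (d - 4)/(d + 6)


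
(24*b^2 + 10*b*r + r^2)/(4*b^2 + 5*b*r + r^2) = (6*b + r)/(b + r)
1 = 1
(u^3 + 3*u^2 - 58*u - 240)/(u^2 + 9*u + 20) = (u^2 - 2*u - 48)/(u + 4)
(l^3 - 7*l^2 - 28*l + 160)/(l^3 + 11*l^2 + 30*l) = (l^2 - 12*l + 32)/(l*(l + 6))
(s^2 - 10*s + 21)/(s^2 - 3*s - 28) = (s - 3)/(s + 4)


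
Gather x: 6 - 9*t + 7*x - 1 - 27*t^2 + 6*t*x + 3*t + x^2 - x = -27*t^2 - 6*t + x^2 + x*(6*t + 6) + 5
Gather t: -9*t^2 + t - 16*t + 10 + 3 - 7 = -9*t^2 - 15*t + 6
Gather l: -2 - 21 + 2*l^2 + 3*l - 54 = 2*l^2 + 3*l - 77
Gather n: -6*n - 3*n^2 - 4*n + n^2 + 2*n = -2*n^2 - 8*n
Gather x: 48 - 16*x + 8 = 56 - 16*x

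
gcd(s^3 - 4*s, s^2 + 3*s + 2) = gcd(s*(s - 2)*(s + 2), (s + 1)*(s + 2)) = s + 2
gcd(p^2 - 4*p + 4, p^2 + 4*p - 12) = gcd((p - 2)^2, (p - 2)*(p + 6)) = p - 2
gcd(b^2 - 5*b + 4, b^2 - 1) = b - 1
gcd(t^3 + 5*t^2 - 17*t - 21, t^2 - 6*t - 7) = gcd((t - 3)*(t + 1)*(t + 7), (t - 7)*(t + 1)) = t + 1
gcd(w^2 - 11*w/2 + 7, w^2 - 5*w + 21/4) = w - 7/2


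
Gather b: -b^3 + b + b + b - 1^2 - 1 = -b^3 + 3*b - 2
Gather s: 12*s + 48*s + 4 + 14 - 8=60*s + 10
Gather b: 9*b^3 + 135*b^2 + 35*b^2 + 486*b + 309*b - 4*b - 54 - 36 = 9*b^3 + 170*b^2 + 791*b - 90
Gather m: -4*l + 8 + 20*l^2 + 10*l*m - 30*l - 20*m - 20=20*l^2 - 34*l + m*(10*l - 20) - 12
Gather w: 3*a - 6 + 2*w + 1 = 3*a + 2*w - 5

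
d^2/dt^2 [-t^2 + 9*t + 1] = -2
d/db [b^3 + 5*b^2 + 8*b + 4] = 3*b^2 + 10*b + 8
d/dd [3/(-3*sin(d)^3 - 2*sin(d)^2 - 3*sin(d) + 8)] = 3*(9*sin(d)^2 + 4*sin(d) + 3)*cos(d)/(3*sin(d)^3 + 2*sin(d)^2 + 3*sin(d) - 8)^2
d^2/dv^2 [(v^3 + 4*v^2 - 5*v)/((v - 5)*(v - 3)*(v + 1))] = 2*(11*v^6 - 36*v^5 - 69*v^4 - 280*v^3 + 2025*v^2 - 900*v + 1425)/(v^9 - 21*v^8 + 168*v^7 - 592*v^6 + 546*v^5 + 1806*v^4 - 3392*v^3 - 2520*v^2 + 4725*v + 3375)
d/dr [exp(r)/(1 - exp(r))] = 1/(4*sinh(r/2)^2)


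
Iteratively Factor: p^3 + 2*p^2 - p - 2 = (p + 2)*(p^2 - 1) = (p - 1)*(p + 2)*(p + 1)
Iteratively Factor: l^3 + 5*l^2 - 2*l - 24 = (l + 3)*(l^2 + 2*l - 8) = (l - 2)*(l + 3)*(l + 4)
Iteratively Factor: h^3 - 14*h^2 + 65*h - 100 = (h - 4)*(h^2 - 10*h + 25) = (h - 5)*(h - 4)*(h - 5)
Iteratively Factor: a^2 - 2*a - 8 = (a - 4)*(a + 2)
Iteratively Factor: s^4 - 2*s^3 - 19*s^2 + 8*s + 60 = (s + 2)*(s^3 - 4*s^2 - 11*s + 30) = (s - 2)*(s + 2)*(s^2 - 2*s - 15) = (s - 5)*(s - 2)*(s + 2)*(s + 3)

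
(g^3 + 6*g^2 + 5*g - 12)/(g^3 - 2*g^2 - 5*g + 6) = (g^2 + 7*g + 12)/(g^2 - g - 6)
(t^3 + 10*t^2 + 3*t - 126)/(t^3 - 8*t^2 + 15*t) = (t^2 + 13*t + 42)/(t*(t - 5))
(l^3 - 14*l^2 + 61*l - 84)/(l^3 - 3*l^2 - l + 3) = (l^2 - 11*l + 28)/(l^2 - 1)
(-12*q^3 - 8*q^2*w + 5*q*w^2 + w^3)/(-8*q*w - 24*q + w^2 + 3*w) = (12*q^3 + 8*q^2*w - 5*q*w^2 - w^3)/(8*q*w + 24*q - w^2 - 3*w)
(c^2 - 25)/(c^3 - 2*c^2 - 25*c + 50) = 1/(c - 2)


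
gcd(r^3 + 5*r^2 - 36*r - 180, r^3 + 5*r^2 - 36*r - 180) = r^3 + 5*r^2 - 36*r - 180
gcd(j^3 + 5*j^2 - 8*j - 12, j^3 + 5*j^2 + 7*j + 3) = j + 1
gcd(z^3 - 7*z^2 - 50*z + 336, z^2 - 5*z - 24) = z - 8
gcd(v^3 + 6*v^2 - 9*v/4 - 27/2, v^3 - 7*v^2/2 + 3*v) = v - 3/2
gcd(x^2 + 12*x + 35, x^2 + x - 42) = x + 7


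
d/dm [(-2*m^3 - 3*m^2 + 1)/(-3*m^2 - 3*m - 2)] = 3*(2*m^4 + 4*m^3 + 7*m^2 + 6*m + 1)/(9*m^4 + 18*m^3 + 21*m^2 + 12*m + 4)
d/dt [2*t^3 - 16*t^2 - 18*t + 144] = 6*t^2 - 32*t - 18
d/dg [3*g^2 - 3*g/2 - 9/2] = 6*g - 3/2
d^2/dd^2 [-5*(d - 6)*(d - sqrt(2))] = -10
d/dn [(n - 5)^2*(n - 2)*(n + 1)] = 4*n^3 - 33*n^2 + 66*n - 5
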